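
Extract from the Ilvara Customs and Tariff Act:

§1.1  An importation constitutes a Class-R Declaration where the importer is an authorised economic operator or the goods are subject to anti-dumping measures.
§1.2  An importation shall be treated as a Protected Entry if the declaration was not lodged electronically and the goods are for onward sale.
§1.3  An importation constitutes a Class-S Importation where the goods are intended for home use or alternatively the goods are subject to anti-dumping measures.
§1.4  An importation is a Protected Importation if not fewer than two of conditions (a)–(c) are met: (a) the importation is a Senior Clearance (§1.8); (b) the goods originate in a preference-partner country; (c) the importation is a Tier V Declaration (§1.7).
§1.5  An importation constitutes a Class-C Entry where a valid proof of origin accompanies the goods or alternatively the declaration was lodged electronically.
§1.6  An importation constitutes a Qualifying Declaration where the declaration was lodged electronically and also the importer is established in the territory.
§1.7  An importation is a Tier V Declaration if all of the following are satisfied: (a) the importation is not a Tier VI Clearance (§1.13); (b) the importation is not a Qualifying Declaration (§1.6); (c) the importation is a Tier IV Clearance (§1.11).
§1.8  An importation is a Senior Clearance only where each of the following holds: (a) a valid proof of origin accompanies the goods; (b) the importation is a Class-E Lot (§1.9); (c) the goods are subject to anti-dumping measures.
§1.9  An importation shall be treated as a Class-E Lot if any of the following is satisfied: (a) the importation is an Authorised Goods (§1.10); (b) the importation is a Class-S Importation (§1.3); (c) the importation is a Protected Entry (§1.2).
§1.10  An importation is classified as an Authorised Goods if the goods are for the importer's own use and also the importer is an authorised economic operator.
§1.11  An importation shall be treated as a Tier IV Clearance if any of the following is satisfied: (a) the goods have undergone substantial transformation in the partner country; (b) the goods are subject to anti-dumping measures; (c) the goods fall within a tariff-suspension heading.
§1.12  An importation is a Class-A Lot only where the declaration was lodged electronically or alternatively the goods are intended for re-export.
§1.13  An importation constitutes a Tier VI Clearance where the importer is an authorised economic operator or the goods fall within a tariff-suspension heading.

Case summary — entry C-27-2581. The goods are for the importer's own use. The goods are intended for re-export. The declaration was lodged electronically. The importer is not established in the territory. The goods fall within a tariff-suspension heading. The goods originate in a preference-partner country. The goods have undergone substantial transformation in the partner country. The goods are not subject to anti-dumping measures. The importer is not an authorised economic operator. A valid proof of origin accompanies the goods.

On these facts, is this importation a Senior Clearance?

§1.10 — Authorised Goods: [the goods are for the importer's own use? yes] AND [the importer is an authorised economic operator? no] → not satisfied.
§1.3 — Class-S Importation: [the goods are intended for home use? no] OR [the goods are subject to anti-dumping measures? no] → not satisfied.
§1.2 — Protected Entry: [the declaration was not lodged electronically? no] AND [the goods are for onward sale? no] → not satisfied.
§1.9 — Class-E Lot: [Authorised Goods (§1.10)? no] OR [Class-S Importation (§1.3)? no] OR [Protected Entry (§1.2)? no] → not satisfied.
§1.8 — Senior Clearance: [a valid proof of origin accompanies the goods? yes] AND [Class-E Lot (§1.9)? no] AND [the goods are subject to anti-dumping measures? no] → not satisfied.

No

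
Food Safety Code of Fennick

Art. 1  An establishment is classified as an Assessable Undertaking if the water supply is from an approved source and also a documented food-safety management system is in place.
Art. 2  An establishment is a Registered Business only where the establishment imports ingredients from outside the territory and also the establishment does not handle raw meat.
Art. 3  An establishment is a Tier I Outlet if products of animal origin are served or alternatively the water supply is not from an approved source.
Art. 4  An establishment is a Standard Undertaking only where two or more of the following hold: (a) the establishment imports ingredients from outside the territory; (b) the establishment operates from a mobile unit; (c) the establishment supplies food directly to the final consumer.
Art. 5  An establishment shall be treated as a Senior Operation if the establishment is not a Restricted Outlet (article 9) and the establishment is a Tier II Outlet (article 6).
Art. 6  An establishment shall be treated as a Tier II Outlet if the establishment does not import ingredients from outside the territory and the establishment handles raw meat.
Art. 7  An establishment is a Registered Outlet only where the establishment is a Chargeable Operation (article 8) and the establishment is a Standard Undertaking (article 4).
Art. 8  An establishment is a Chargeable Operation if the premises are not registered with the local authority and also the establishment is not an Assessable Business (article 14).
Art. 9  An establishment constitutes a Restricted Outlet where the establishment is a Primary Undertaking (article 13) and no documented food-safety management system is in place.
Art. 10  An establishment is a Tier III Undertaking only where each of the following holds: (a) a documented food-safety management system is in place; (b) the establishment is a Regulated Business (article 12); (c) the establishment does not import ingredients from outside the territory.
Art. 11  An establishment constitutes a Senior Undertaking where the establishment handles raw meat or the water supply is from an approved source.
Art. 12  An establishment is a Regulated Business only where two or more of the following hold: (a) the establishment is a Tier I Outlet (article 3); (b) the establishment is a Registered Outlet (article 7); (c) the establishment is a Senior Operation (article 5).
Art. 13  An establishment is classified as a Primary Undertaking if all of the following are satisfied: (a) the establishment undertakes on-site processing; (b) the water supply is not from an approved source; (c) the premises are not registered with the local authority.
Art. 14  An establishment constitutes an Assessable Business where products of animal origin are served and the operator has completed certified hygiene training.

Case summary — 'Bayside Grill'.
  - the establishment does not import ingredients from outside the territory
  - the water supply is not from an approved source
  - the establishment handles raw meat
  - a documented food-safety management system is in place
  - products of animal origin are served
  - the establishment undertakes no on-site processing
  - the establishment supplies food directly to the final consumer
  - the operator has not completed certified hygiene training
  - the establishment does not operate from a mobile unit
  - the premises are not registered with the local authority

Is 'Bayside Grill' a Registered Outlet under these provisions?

No

Under article 14: products of animal origin are served? yes; and the operator has completed certified hygiene training? no. So the establishment is not an Assessable Business.
Under article 8: the premises are not registered with the local authority? yes; and not an Assessable Business (article 14)? yes. So the establishment is a Chargeable Operation.
Under article 4: the establishment imports ingredients from outside the territory? no; the establishment operates from a mobile unit? no; the establishment supplies food directly to the final consumer? yes — 1 of 3 hold (need ≥2) → not satisfied.
Under article 7: Chargeable Operation (article 8)? yes; and Standard Undertaking (article 4)? no. So the establishment is not a Registered Outlet.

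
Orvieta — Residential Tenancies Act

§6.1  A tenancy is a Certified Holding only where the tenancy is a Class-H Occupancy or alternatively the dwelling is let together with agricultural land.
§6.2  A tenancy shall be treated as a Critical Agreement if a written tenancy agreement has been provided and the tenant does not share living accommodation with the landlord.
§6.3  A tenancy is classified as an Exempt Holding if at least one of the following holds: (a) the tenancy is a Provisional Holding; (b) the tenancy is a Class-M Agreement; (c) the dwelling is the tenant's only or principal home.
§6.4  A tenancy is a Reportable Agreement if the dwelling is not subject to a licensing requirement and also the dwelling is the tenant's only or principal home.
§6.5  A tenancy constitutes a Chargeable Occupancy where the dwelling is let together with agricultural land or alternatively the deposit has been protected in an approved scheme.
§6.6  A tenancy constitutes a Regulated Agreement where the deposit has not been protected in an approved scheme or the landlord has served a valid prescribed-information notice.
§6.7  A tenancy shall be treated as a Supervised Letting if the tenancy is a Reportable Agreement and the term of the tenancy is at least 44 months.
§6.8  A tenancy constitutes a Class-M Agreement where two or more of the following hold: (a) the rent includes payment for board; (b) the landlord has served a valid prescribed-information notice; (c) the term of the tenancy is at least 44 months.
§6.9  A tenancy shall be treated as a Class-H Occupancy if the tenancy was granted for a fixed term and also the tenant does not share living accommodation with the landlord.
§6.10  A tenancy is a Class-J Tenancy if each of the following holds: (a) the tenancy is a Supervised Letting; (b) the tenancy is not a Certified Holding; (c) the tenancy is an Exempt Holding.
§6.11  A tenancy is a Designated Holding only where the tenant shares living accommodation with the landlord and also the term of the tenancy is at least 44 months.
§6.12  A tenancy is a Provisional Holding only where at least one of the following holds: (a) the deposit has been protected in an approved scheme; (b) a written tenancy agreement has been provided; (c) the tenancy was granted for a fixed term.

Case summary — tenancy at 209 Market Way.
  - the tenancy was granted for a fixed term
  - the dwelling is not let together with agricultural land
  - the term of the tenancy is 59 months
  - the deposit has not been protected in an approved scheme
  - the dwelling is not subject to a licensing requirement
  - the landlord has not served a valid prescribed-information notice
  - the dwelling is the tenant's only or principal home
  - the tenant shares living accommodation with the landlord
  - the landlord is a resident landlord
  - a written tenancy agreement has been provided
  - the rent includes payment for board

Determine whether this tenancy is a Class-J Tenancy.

Yes

Under §6.4: the dwelling is not subject to a licensing requirement? yes; and the dwelling is the tenant's only or principal home? yes. So the tenancy is a Reportable Agreement.
Under §6.7: Reportable Agreement (§6.4)? yes; and term of the tenancy: 59 months ≥ 44 months? yes. So the tenancy is a Supervised Letting.
Under §6.9: the tenancy was granted for a fixed term? yes; and the tenant does not share living accommodation with the landlord? no. So the tenancy is not a Class-H Occupancy.
Under §6.1: Class-H Occupancy (§6.9)? no; or the dwelling is let together with agricultural land? no. So the tenancy is not a Certified Holding.
Under §6.12: the deposit has been protected in an approved scheme? no; or a written tenancy agreement has been provided? yes; or the tenancy was granted for a fixed term? yes. So the tenancy is a Provisional Holding.
Under §6.8: the rent includes payment for board? yes; the landlord has served a valid prescribed-information notice? no; term of the tenancy: 59 months ≥ 44 months? yes — 2 of 3 hold (need ≥2) → satisfied.
Under §6.3: Provisional Holding (§6.12)? yes; or Class-M Agreement (§6.8)? yes; or the dwelling is the tenant's only or principal home? yes. So the tenancy is an Exempt Holding.
Under §6.10: Supervised Letting (§6.7)? yes; and not a Certified Holding (§6.1)? yes; and Exempt Holding (§6.3)? yes. So the tenancy is a Class-J Tenancy.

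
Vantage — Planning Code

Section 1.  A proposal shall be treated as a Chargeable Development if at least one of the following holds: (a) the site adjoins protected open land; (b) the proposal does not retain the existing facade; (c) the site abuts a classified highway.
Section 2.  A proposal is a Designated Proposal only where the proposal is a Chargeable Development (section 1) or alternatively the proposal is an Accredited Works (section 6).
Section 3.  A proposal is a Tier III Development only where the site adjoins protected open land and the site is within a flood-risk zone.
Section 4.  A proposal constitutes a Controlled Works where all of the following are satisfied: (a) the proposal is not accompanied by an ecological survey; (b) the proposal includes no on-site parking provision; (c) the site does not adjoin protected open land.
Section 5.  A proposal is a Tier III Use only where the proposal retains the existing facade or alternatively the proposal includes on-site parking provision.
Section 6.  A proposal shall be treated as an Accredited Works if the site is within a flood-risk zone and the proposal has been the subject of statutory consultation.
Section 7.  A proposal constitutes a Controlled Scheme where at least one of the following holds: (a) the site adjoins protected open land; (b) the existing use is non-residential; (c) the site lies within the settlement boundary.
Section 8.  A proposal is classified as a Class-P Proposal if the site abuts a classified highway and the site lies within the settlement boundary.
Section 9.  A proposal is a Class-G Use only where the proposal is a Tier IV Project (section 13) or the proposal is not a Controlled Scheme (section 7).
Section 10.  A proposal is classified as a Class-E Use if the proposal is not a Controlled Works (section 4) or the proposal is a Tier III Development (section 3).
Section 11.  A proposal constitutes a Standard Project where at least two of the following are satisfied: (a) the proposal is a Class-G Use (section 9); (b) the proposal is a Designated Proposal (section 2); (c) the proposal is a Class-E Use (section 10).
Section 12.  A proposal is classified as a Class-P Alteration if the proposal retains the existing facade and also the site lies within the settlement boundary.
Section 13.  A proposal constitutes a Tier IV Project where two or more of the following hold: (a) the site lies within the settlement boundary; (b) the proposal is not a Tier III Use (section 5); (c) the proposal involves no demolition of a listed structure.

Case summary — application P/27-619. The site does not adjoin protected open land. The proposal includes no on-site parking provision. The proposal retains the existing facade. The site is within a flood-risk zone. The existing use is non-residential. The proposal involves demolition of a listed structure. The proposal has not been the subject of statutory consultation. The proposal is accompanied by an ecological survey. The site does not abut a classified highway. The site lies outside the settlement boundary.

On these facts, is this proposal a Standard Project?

section 5 — Tier III Use: [the proposal retains the existing facade? yes] OR [the proposal includes on-site parking provision? no] → satisfied.
section 13 — Tier IV Project: the site lies within the settlement boundary? no; not a Tier III Use (section 5)? no; the proposal involves no demolition of a listed structure? no — 0 of 3 hold (need ≥2) → not satisfied.
section 7 — Controlled Scheme: [the site adjoins protected open land? no] OR [the existing use is non-residential? yes] OR [the site lies within the settlement boundary? no] → satisfied.
section 9 — Class-G Use: [Tier IV Project (section 13)? no] OR [not a Controlled Scheme (section 7)? no] → not satisfied.
section 1 — Chargeable Development: [the site adjoins protected open land? no] OR [the proposal does not retain the existing facade? no] OR [the site abuts a classified highway? no] → not satisfied.
section 6 — Accredited Works: [the site is within a flood-risk zone? yes] AND [the proposal has been the subject of statutory consultation? no] → not satisfied.
section 2 — Designated Proposal: [Chargeable Development (section 1)? no] OR [Accredited Works (section 6)? no] → not satisfied.
section 4 — Controlled Works: [the proposal is not accompanied by an ecological survey? no] AND [the proposal includes no on-site parking provision? yes] AND [the site does not adjoin protected open land? yes] → not satisfied.
section 3 — Tier III Development: [the site adjoins protected open land? no] AND [the site is within a flood-risk zone? yes] → not satisfied.
section 10 — Class-E Use: [not a Controlled Works (section 4)? yes] OR [Tier III Development (section 3)? no] → satisfied.
section 11 — Standard Project: Class-G Use (section 9)? no; Designated Proposal (section 2)? no; Class-E Use (section 10)? yes — 1 of 3 hold (need ≥2) → not satisfied.

No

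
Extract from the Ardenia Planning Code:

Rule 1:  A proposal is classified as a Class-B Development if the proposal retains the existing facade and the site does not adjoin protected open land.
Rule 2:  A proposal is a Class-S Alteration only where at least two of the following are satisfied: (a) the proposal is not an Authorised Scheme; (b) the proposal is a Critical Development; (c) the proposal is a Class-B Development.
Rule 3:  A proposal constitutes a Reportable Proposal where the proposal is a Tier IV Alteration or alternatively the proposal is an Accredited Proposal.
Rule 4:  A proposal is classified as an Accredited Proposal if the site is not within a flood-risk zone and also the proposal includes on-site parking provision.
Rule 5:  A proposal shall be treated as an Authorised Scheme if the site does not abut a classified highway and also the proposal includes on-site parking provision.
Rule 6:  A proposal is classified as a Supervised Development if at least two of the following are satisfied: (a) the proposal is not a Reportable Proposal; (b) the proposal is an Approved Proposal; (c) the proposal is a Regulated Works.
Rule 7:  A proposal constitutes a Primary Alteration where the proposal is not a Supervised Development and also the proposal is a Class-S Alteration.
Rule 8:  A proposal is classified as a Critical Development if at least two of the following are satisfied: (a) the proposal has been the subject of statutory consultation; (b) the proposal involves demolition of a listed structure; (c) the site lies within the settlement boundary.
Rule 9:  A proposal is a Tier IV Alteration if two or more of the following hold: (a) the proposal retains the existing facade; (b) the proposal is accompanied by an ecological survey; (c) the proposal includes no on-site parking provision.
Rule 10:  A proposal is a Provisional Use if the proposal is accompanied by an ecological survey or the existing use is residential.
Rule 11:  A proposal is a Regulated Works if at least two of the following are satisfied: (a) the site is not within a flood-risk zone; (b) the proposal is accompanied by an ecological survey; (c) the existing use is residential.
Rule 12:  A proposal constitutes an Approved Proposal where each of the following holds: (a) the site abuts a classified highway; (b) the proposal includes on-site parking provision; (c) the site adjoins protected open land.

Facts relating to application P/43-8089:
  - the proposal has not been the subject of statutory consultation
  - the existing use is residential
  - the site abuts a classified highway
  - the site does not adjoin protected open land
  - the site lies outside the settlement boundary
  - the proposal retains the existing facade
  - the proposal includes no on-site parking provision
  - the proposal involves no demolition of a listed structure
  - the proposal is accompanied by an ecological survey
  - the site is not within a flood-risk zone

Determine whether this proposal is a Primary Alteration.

Yes

rule 9 — Tier IV Alteration: the proposal retains the existing facade? yes; the proposal is accompanied by an ecological survey? yes; the proposal includes no on-site parking provision? yes — 3 of 3 hold (need ≥2) → satisfied.
rule 4 — Accredited Proposal: [the site is not within a flood-risk zone? yes] AND [the proposal includes on-site parking provision? no] → not satisfied.
rule 3 — Reportable Proposal: [Tier IV Alteration (rule 9)? yes] OR [Accredited Proposal (rule 4)? no] → satisfied.
rule 12 — Approved Proposal: [the site abuts a classified highway? yes] AND [the proposal includes on-site parking provision? no] AND [the site adjoins protected open land? no] → not satisfied.
rule 11 — Regulated Works: the site is not within a flood-risk zone? yes; the proposal is accompanied by an ecological survey? yes; the existing use is residential? yes — 3 of 3 hold (need ≥2) → satisfied.
rule 6 — Supervised Development: not a Reportable Proposal (rule 3)? no; Approved Proposal (rule 12)? no; Regulated Works (rule 11)? yes — 1 of 3 hold (need ≥2) → not satisfied.
rule 5 — Authorised Scheme: [the site does not abut a classified highway? no] AND [the proposal includes on-site parking provision? no] → not satisfied.
rule 8 — Critical Development: the proposal has been the subject of statutory consultation? no; the proposal involves demolition of a listed structure? no; the site lies within the settlement boundary? no — 0 of 3 hold (need ≥2) → not satisfied.
rule 1 — Class-B Development: [the proposal retains the existing facade? yes] AND [the site does not adjoin protected open land? yes] → satisfied.
rule 2 — Class-S Alteration: not an Authorised Scheme (rule 5)? yes; Critical Development (rule 8)? no; Class-B Development (rule 1)? yes — 2 of 3 hold (need ≥2) → satisfied.
rule 7 — Primary Alteration: [not a Supervised Development (rule 6)? yes] AND [Class-S Alteration (rule 2)? yes] → satisfied.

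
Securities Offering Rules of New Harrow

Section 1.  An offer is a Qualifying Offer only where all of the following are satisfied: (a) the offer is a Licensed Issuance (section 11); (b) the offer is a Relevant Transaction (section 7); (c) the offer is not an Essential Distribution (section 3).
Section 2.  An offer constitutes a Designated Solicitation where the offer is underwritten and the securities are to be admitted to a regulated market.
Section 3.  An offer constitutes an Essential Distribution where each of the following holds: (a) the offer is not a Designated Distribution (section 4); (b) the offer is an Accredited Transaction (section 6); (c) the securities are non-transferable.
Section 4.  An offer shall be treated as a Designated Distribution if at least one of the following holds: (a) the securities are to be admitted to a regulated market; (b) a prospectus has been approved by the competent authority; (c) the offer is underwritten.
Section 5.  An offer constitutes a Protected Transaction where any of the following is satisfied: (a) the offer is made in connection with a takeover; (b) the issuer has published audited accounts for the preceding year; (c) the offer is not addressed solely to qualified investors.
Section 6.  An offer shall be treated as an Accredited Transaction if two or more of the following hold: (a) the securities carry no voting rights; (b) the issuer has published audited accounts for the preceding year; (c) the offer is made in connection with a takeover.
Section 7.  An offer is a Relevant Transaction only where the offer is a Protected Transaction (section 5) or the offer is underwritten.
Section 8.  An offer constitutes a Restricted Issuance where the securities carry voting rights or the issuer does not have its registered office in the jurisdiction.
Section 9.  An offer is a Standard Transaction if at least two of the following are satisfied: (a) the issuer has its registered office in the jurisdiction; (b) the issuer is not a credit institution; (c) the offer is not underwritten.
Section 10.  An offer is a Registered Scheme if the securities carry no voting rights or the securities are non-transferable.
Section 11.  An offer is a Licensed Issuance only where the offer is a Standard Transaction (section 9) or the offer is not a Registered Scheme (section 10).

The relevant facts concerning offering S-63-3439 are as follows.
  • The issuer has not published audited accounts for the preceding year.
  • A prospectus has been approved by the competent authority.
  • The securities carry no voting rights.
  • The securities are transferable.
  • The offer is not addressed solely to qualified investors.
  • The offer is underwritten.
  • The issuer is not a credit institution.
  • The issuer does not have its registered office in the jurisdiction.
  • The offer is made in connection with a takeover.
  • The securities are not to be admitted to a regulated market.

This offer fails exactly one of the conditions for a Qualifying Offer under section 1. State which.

section 9 — Standard Transaction: the issuer has its registered office in the jurisdiction? no; the issuer is not a credit institution? yes; the offer is not underwritten? no — 1 of 3 hold (need ≥2) → not satisfied.
section 10 — Registered Scheme: [the securities carry no voting rights? yes] OR [the securities are non-transferable? no] → satisfied.
section 11 — Licensed Issuance: [Standard Transaction (section 9)? no] OR [not a Registered Scheme (section 10)? no] → not satisfied.
section 5 — Protected Transaction: [the offer is made in connection with a takeover? yes] OR [the issuer has published audited accounts for the preceding year? no] OR [the offer is not addressed solely to qualified investors? yes] → satisfied.
section 7 — Relevant Transaction: [Protected Transaction (section 5)? yes] OR [the offer is underwritten? yes] → satisfied.
section 4 — Designated Distribution: [the securities are to be admitted to a regulated market? no] OR [a prospectus has been approved by the competent authority? yes] OR [the offer is underwritten? yes] → satisfied.
section 6 — Accredited Transaction: the securities carry no voting rights? yes; the issuer has published audited accounts for the preceding year? no; the offer is made in connection with a takeover? yes — 2 of 3 hold (need ≥2) → satisfied.
section 3 — Essential Distribution: [not a Designated Distribution (section 4)? no] AND [Accredited Transaction (section 6)? yes] AND [the securities are non-transferable? no] → not satisfied.
section 1 — Qualifying Offer: [Licensed Issuance (section 11)? no] AND [Relevant Transaction (section 7)? yes] AND [not an Essential Distribution (section 3)? yes] → not satisfied.

Licensed Issuance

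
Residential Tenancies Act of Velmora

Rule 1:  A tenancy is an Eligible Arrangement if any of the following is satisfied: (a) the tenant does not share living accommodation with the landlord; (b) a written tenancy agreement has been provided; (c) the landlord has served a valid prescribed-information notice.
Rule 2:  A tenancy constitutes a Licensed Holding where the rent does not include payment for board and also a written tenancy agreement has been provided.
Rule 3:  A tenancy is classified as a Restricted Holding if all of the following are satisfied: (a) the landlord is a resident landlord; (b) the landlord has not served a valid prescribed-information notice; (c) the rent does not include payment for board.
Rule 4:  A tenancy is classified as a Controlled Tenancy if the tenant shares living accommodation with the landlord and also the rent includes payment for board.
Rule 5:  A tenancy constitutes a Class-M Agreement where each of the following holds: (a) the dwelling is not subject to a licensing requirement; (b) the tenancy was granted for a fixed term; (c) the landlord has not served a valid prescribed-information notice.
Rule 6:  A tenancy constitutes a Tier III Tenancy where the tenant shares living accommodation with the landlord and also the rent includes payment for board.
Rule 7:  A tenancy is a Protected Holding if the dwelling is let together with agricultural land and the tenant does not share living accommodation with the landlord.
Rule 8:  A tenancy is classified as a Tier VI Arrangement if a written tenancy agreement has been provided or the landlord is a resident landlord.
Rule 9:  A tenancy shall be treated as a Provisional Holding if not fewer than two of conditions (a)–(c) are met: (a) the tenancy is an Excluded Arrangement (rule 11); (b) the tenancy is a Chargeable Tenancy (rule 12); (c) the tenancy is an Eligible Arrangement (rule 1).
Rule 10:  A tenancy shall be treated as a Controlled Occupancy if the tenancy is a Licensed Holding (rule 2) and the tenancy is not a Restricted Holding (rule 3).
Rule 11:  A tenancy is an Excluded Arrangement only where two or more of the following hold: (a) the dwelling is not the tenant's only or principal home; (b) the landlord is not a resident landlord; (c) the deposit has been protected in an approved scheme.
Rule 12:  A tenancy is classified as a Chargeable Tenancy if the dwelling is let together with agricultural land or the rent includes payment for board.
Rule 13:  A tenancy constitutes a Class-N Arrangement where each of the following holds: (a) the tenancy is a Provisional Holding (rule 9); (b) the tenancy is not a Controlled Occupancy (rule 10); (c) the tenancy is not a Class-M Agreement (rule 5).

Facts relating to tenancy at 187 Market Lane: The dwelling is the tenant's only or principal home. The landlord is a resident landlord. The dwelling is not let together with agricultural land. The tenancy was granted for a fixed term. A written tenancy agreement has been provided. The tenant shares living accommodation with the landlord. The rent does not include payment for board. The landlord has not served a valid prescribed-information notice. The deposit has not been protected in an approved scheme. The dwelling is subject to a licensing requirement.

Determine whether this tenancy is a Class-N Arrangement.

Under rule 11: the dwelling is not the tenant's only or principal home? no; the landlord is not a resident landlord? no; the deposit has been protected in an approved scheme? no — 0 of 3 hold (need ≥2) → not satisfied.
Under rule 12: the dwelling is let together with agricultural land? no; or the rent includes payment for board? no. So the tenancy is not a Chargeable Tenancy.
Under rule 1: the tenant does not share living accommodation with the landlord? no; or a written tenancy agreement has been provided? yes; or the landlord has served a valid prescribed-information notice? no. So the tenancy is an Eligible Arrangement.
Under rule 9: Excluded Arrangement (rule 11)? no; Chargeable Tenancy (rule 12)? no; Eligible Arrangement (rule 1)? yes — 1 of 3 hold (need ≥2) → not satisfied.
Under rule 2: the rent does not include payment for board? yes; and a written tenancy agreement has been provided? yes. So the tenancy is a Licensed Holding.
Under rule 3: the landlord is a resident landlord? yes; and the landlord has not served a valid prescribed-information notice? yes; and the rent does not include payment for board? yes. So the tenancy is a Restricted Holding.
Under rule 10: Licensed Holding (rule 2)? yes; and not a Restricted Holding (rule 3)? no. So the tenancy is not a Controlled Occupancy.
Under rule 5: the dwelling is not subject to a licensing requirement? no; and the tenancy was granted for a fixed term? yes; and the landlord has not served a valid prescribed-information notice? yes. So the tenancy is not a Class-M Agreement.
Under rule 13: Provisional Holding (rule 9)? no; and not a Controlled Occupancy (rule 10)? yes; and not a Class-M Agreement (rule 5)? yes. So the tenancy is not a Class-N Arrangement.

No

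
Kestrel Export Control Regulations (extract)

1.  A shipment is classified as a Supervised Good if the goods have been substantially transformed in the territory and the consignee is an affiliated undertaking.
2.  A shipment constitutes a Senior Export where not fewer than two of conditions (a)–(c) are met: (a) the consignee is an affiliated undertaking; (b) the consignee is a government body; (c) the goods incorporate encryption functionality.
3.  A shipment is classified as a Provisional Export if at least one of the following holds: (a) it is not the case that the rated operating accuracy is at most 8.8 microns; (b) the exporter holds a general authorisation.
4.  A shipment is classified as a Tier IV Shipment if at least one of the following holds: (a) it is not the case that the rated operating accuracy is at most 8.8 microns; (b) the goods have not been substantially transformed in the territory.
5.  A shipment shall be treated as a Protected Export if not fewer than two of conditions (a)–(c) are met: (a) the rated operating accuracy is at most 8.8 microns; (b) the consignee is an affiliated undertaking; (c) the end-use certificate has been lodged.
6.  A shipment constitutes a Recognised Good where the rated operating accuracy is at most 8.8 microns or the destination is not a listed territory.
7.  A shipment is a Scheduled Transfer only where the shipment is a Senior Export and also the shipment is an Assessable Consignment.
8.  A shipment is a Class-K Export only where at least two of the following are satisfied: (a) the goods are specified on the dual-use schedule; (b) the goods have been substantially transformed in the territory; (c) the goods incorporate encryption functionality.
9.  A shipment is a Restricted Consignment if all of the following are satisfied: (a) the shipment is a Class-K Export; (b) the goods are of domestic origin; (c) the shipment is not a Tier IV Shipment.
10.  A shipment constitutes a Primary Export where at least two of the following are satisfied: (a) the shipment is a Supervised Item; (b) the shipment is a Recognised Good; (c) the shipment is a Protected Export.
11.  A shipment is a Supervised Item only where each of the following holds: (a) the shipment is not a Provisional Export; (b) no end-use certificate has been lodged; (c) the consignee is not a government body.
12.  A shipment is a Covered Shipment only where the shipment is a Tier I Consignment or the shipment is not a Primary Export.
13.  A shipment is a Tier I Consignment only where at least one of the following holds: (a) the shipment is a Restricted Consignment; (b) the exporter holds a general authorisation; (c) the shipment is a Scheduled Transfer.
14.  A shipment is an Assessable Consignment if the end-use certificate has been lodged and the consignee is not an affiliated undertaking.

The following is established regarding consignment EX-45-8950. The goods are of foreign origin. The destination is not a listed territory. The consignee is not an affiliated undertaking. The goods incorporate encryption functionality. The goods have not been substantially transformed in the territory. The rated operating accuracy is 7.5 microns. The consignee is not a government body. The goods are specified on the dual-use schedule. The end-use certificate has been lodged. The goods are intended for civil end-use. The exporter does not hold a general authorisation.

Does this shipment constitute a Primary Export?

Under paragraph 3: rated operating accuracy: 7.5 microns ≤ 8.8 microns? yes, so negated condition no; or the exporter holds a general authorisation? no. So the shipment is not a Provisional Export.
Under paragraph 11: not a Provisional Export (paragraph 3)? yes; and no end-use certificate has been lodged? no; and the consignee is not a government body? yes. So the shipment is not a Supervised Item.
Under paragraph 6: rated operating accuracy: 7.5 microns ≤ 8.8 microns? yes; or the destination is not a listed territory? yes. So the shipment is a Recognised Good.
Under paragraph 5: rated operating accuracy: 7.5 microns ≤ 8.8 microns? yes; the consignee is an affiliated undertaking? no; the end-use certificate has been lodged? yes — 2 of 3 hold (need ≥2) → satisfied.
Under paragraph 10: Supervised Item (paragraph 11)? no; Recognised Good (paragraph 6)? yes; Protected Export (paragraph 5)? yes — 2 of 3 hold (need ≥2) → satisfied.

Yes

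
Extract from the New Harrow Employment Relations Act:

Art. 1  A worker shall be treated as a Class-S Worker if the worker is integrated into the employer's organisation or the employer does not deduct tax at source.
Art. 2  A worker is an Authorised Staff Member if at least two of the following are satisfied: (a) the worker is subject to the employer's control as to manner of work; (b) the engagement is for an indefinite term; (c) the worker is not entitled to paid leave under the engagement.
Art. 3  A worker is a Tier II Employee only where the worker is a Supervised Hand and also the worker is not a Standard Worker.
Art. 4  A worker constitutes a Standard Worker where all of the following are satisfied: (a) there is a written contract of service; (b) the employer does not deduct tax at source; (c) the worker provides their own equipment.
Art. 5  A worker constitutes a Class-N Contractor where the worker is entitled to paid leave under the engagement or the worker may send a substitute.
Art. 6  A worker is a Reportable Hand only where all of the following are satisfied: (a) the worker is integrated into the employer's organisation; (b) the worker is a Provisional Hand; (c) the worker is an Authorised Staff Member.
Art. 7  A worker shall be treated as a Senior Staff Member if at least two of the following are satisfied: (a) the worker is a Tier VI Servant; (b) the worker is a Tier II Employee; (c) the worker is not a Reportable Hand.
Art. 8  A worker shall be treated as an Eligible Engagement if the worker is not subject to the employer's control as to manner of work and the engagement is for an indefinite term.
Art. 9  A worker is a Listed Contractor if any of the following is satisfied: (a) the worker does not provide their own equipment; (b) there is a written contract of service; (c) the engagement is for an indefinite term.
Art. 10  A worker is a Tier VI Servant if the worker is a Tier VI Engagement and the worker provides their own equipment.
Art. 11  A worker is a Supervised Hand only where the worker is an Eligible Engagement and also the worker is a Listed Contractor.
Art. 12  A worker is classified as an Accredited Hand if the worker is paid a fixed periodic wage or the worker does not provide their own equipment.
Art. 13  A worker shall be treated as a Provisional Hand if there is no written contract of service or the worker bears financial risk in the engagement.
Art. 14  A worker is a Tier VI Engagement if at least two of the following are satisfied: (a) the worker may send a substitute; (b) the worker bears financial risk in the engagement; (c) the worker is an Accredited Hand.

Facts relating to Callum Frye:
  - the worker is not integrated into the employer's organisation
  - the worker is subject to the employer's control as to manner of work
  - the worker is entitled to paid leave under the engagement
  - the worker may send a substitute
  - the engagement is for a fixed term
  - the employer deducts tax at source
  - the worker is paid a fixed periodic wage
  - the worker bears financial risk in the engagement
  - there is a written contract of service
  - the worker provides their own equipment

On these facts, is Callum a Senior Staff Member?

Yes

article 12 — Accredited Hand: [the worker is paid a fixed periodic wage? yes] OR [the worker does not provide their own equipment? no] → satisfied.
article 14 — Tier VI Engagement: the worker may send a substitute? yes; the worker bears financial risk in the engagement? yes; Accredited Hand (article 12)? yes — 3 of 3 hold (need ≥2) → satisfied.
article 10 — Tier VI Servant: [Tier VI Engagement (article 14)? yes] AND [the worker provides their own equipment? yes] → satisfied.
article 8 — Eligible Engagement: [the worker is not subject to the employer's control as to manner of work? no] AND [the engagement is for an indefinite term? no] → not satisfied.
article 9 — Listed Contractor: [the worker does not provide their own equipment? no] OR [there is a written contract of service? yes] OR [the engagement is for an indefinite term? no] → satisfied.
article 11 — Supervised Hand: [Eligible Engagement (article 8)? no] AND [Listed Contractor (article 9)? yes] → not satisfied.
article 4 — Standard Worker: [there is a written contract of service? yes] AND [the employer does not deduct tax at source? no] AND [the worker provides their own equipment? yes] → not satisfied.
article 3 — Tier II Employee: [Supervised Hand (article 11)? no] AND [not a Standard Worker (article 4)? yes] → not satisfied.
article 13 — Provisional Hand: [there is no written contract of service? no] OR [the worker bears financial risk in the engagement? yes] → satisfied.
article 2 — Authorised Staff Member: the worker is subject to the employer's control as to manner of work? yes; the engagement is for an indefinite term? no; the worker is not entitled to paid leave under the engagement? no — 1 of 3 hold (need ≥2) → not satisfied.
article 6 — Reportable Hand: [the worker is integrated into the employer's organisation? no] AND [Provisional Hand (article 13)? yes] AND [Authorised Staff Member (article 2)? no] → not satisfied.
article 7 — Senior Staff Member: Tier VI Servant (article 10)? yes; Tier II Employee (article 3)? no; not a Reportable Hand (article 6)? yes — 2 of 3 hold (need ≥2) → satisfied.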